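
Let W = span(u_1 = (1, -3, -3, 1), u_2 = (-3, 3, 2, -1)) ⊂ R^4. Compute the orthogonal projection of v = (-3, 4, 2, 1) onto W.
proj_W(v) = (-304/99, 104/33, 212/99, -104/99)

Set up U = [u_1 | ... | u_2] ∈ R^(4×2). The projector onto W = col(U) is P = U (U^T U)^(-1) U^T.
Compute U^T U =
  [20, -19]
  [-19, 23],
and U^T v = (-20, 24).
Solve U^T U · c = U^T v for the coefficients: c = (-4/99, 100/99). The projection is proj_W(v) = U c.
Check: (v - proj_W(v)) · u_1 = 0  (should be 0).
Check: (v - proj_W(v)) · u_2 = 0  (should be 0).
Result: proj_W(v) = (-304/99, 104/33, 212/99, -104/99).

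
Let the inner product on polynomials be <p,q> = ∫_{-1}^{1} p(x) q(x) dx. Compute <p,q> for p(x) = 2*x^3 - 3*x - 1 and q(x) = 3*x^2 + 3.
<p,q> = -8

Expand the product: p(x)·q(x) = 6*x^5 - 3*x^3 - 3*x^2 - 9*x - 3.
∫_{-1}^{1} of each monomial x^k gives [2/(k+1) if k even, 0 if k odd]. Integrating term-by-term (or equivalently evaluating the antiderivative F(x) = x^6 - 3*x^4/4 - x^3 - 9*x^2/2 - 3*x at the endpoints):
  F(1) − F(−1) = -33/4 − (-1/4) = -8.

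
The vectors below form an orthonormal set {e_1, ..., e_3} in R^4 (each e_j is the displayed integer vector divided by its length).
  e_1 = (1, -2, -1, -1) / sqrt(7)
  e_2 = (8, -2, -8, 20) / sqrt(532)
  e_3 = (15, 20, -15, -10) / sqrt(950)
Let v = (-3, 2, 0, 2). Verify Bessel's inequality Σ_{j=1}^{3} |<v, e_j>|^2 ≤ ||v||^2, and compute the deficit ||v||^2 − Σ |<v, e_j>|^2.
Σ |<v, e_j>|^2 = 25/2; ||v||^2 = 17; deficit = 9/2

Write each e_j = u_j / sqrt(<u_j, u_j>) where u_j is the displayed integer vector. Then <v, e_j> = <v, u_j> / sqrt(<u_j, u_j>), so |<v, e_j>|^2 = <v, u_j>^2 / <u_j, u_j>.
Coefficients: <v, e_1> = -9/sqrt(7), <v, e_2> = 12/sqrt(532), <v, e_3> = -25/sqrt(950).
Square and sum: Σ |<v, e_j>|^2 = 25/2.
Compute ||v||^2 = v·v = 17.
Deficit = 17 − 25/2 = 9/2 ≥ 0, confirming Bessel's inequality. (The deficit equals ||v − Σ <v,e_j> e_j||^2, the squared distance from v to span{e_j}.)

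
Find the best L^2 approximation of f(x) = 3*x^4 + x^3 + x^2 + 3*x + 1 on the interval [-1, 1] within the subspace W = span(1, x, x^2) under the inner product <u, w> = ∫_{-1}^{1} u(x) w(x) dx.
g(x) = 25*x^2/7 + 18*x/5 + 26/35

The best approximation g ∈ W is the orthogonal projection of f onto W. Writing g = a_0 + a_1 x + a_2 x^2, the coefficients solve the normal equations G · a = b where
  G_{ij} = <φ_i, φ_j> and b_i = <f, φ_i>, with φ_0 = 1, φ_1 = x, φ_2 = x^2.
G =
  [2, 0, 2/3]
  [0, 2/3, 0]
  [2/3, 0, 2/5],
b = (58/15, 12/5, 202/105).
Solving gives a_0 = 26/35, a_1 = 18/5, a_2 = 25/7, so
  g(x) = 25*x^2/7 + 18*x/5 + 26/35.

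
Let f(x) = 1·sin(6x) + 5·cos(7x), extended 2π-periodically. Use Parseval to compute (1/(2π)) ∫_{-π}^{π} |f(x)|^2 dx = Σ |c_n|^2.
Σ |c_n|^2 = 13

Expand |f|^2 and use orthogonality of {sin(nx), cos(mx)} on [-π, π]:
  ∫_{-π}^{π} sin(nx)^2 dx = π, ∫ cos(mx)^2 dx = π, and cross terms integrate to 0.
So ∫_{-π}^{π} f(x)^2 dx = 1^2 · π + 5^2 · π = (1 + 25)π.
Divide by 2π: (1 + 25)/2 = 13.
By Parseval, this equals Σ |c_n|^2.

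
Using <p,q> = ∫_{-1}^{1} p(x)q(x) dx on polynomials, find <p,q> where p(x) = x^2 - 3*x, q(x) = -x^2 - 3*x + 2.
<p,q> = 104/15

Expand the product: p(x)·q(x) = -x^4 + 11*x^2 - 6*x.
∫_{-1}^{1} of each monomial x^k gives [2/(k+1) if k even, 0 if k odd]. Integrating term-by-term (or equivalently evaluating the antiderivative F(x) = -x^5/5 + 11*x^3/3 - 3*x^2 at the endpoints):
  F(1) − F(−1) = 7/15 − (-97/15) = 104/15.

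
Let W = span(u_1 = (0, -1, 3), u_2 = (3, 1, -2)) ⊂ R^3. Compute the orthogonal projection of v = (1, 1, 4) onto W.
proj_W(v) = (111/91, -89/91, 304/91)

Set up U = [u_1 | ... | u_2] ∈ R^(3×2). The projector onto W = col(U) is P = U (U^T U)^(-1) U^T.
Compute U^T U =
  [10, -7]
  [-7, 14],
and U^T v = (11, -4).
Solve U^T U · c = U^T v for the coefficients: c = (18/13, 37/91). The projection is proj_W(v) = U c.
Check: (v - proj_W(v)) · u_1 = 0  (should be 0).
Check: (v - proj_W(v)) · u_2 = 0  (should be 0).
Result: proj_W(v) = (111/91, -89/91, 304/91).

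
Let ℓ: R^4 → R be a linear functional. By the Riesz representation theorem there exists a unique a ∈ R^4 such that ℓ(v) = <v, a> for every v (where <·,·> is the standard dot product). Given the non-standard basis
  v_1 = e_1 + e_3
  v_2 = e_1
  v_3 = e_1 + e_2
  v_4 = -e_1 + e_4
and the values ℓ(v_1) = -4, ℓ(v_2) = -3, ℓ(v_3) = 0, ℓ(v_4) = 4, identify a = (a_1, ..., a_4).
a = (-3, 3, -1, 1)

Write a = (a_1, ..., a_4) in the standard basis. For each basis vector v_i, ℓ(v_i) = <v_i, a> is a linear equation in the a_j's. Collect the n equations into a matrix system V a = ℓ, where row i of V is v_i (expressed in the standard basis). Since V is invertible (lower-triangular with 1s on the diagonal, up to permutation), solve by back-substitution:
  V =
[[1, 0, 1, 0],
 [1, 0, 0, 0],
 [1, 1, 0, 0],
 [-1, 0, 0, 1]]
  V a = (-4, -3, 0, 4)
Solving gives a = (-3, 3, -1, 1).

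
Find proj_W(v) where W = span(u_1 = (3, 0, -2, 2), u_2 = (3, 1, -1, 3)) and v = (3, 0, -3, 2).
proj_W(v) = (57/17, -1/3, -131/51, 97/51)

Set up U = [u_1 | ... | u_2] ∈ R^(4×2). The projector onto W = col(U) is P = U (U^T U)^(-1) U^T.
Compute U^T U =
  [17, 17]
  [17, 20],
and U^T v = (19, 18).
Solve U^T U · c = U^T v for the coefficients: c = (74/51, -1/3). The projection is proj_W(v) = U c.
Check: (v - proj_W(v)) · u_1 = 0  (should be 0).
Check: (v - proj_W(v)) · u_2 = 0  (should be 0).
Result: proj_W(v) = (57/17, -1/3, -131/51, 97/51).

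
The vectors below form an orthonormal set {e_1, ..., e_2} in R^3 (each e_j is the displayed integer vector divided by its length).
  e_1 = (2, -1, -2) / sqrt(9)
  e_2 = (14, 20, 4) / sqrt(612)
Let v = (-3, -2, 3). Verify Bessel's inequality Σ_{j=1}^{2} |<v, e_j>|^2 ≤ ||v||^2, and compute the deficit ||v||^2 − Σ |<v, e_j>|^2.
Σ |<v, e_j>|^2 = 325/17; ||v||^2 = 22; deficit = 49/17

Write each e_j = u_j / sqrt(<u_j, u_j>) where u_j is the displayed integer vector. Then <v, e_j> = <v, u_j> / sqrt(<u_j, u_j>), so |<v, e_j>|^2 = <v, u_j>^2 / <u_j, u_j>.
Coefficients: <v, e_1> = -10/sqrt(9), <v, e_2> = -70/sqrt(612).
Square and sum: Σ |<v, e_j>|^2 = 325/17.
Compute ||v||^2 = v·v = 22.
Deficit = 22 − 325/17 = 49/17 ≥ 0, confirming Bessel's inequality. (The deficit equals ||v − Σ <v,e_j> e_j||^2, the squared distance from v to span{e_j}.)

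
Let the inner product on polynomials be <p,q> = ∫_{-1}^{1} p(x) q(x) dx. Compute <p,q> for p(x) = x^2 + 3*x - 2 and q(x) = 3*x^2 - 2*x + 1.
<p,q> = -152/15

Expand the product: p(x)·q(x) = 3*x^4 + 7*x^3 - 11*x^2 + 7*x - 2.
∫_{-1}^{1} of each monomial x^k gives [2/(k+1) if k even, 0 if k odd]. Integrating term-by-term (or equivalently evaluating the antiderivative F(x) = 3*x^5/5 + 7*x^4/4 - 11*x^3/3 + 7*x^2/2 - 2*x at the endpoints):
  F(1) − F(−1) = 11/60 − (619/60) = -152/15.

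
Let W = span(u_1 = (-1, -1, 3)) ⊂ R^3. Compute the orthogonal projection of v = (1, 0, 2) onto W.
proj_W(v) = (-5/11, -5/11, 15/11)

Set up U = [u_1 | ... | u_1] ∈ R^(3×1). The projector onto W = col(U) is P = U (U^T U)^(-1) U^T.
Compute U^T U =
  [11],
and U^T v = (5).
Solve U^T U · c = U^T v for the coefficients: c = (5/11). The projection is proj_W(v) = U c.
Check: (v - proj_W(v)) · u_1 = 0  (should be 0).
Result: proj_W(v) = (-5/11, -5/11, 15/11).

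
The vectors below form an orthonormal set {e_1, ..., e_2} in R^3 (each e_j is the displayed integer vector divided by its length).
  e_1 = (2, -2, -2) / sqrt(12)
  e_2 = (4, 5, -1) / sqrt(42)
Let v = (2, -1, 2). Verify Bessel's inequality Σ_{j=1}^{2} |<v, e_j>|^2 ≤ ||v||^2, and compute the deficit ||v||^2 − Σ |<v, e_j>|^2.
Σ |<v, e_j>|^2 = 5/14; ||v||^2 = 9; deficit = 121/14

Write each e_j = u_j / sqrt(<u_j, u_j>) where u_j is the displayed integer vector. Then <v, e_j> = <v, u_j> / sqrt(<u_j, u_j>), so |<v, e_j>|^2 = <v, u_j>^2 / <u_j, u_j>.
Coefficients: <v, e_1> = 2/sqrt(12), <v, e_2> = 1/sqrt(42).
Square and sum: Σ |<v, e_j>|^2 = 5/14.
Compute ||v||^2 = v·v = 9.
Deficit = 9 − 5/14 = 121/14 ≥ 0, confirming Bessel's inequality. (The deficit equals ||v − Σ <v,e_j> e_j||^2, the squared distance from v to span{e_j}.)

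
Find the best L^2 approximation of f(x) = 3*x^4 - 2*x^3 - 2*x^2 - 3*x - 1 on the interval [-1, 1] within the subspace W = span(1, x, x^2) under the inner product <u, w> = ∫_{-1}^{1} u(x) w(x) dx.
g(x) = 4*x^2/7 - 21*x/5 - 44/35

The best approximation g ∈ W is the orthogonal projection of f onto W. Writing g = a_0 + a_1 x + a_2 x^2, the coefficients solve the normal equations G · a = b where
  G_{ij} = <φ_i, φ_j> and b_i = <f, φ_i>, with φ_0 = 1, φ_1 = x, φ_2 = x^2.
G =
  [2, 0, 2/3]
  [0, 2/3, 0]
  [2/3, 0, 2/5],
b = (-32/15, -14/5, -64/105).
Solving gives a_0 = -44/35, a_1 = -21/5, a_2 = 4/7, so
  g(x) = 4*x^2/7 - 21*x/5 - 44/35.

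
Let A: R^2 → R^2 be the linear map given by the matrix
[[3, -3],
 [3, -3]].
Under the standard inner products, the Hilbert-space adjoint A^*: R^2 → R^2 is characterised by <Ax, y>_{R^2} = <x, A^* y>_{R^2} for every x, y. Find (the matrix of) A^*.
A^* = A^T =
[[3, 3],
 [-3, -3]]

For real matrices with standard dot products, the defining identity <Ax, y> = <x, A^* y> gives (Ax)^T y = x^T (A^*) y, i.e. x^T A^T y = x^T (A^*) y. Since this holds for all x, y, we must have A^* = A^T. Therefore
A^* =
[[3, 3],
 [-3, -3]].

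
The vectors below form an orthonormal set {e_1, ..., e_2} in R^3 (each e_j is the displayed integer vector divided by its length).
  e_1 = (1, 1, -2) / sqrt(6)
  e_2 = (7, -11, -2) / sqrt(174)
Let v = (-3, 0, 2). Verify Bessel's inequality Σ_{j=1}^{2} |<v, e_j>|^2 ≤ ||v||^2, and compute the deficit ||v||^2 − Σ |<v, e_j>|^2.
Σ |<v, e_j>|^2 = 341/29; ||v||^2 = 13; deficit = 36/29

Write each e_j = u_j / sqrt(<u_j, u_j>) where u_j is the displayed integer vector. Then <v, e_j> = <v, u_j> / sqrt(<u_j, u_j>), so |<v, e_j>|^2 = <v, u_j>^2 / <u_j, u_j>.
Coefficients: <v, e_1> = -7/sqrt(6), <v, e_2> = -25/sqrt(174).
Square and sum: Σ |<v, e_j>|^2 = 341/29.
Compute ||v||^2 = v·v = 13.
Deficit = 13 − 341/29 = 36/29 ≥ 0, confirming Bessel's inequality. (The deficit equals ||v − Σ <v,e_j> e_j||^2, the squared distance from v to span{e_j}.)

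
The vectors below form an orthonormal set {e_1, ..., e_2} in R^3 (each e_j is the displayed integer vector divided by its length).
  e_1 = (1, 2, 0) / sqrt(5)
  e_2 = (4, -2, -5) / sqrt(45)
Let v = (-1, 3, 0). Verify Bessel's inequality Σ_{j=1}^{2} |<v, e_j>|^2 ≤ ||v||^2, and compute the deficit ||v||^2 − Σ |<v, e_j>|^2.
Σ |<v, e_j>|^2 = 65/9; ||v||^2 = 10; deficit = 25/9

Write each e_j = u_j / sqrt(<u_j, u_j>) where u_j is the displayed integer vector. Then <v, e_j> = <v, u_j> / sqrt(<u_j, u_j>), so |<v, e_j>|^2 = <v, u_j>^2 / <u_j, u_j>.
Coefficients: <v, e_1> = 5/sqrt(5), <v, e_2> = -10/sqrt(45).
Square and sum: Σ |<v, e_j>|^2 = 65/9.
Compute ||v||^2 = v·v = 10.
Deficit = 10 − 65/9 = 25/9 ≥ 0, confirming Bessel's inequality. (The deficit equals ||v − Σ <v,e_j> e_j||^2, the squared distance from v to span{e_j}.)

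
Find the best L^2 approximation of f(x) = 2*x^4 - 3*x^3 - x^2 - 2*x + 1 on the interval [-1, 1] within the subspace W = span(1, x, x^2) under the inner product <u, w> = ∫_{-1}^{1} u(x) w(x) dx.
g(x) = 5*x^2/7 - 19*x/5 + 29/35

The best approximation g ∈ W is the orthogonal projection of f onto W. Writing g = a_0 + a_1 x + a_2 x^2, the coefficients solve the normal equations G · a = b where
  G_{ij} = <φ_i, φ_j> and b_i = <f, φ_i>, with φ_0 = 1, φ_1 = x, φ_2 = x^2.
G =
  [2, 0, 2/3]
  [0, 2/3, 0]
  [2/3, 0, 2/5],
b = (32/15, -38/15, 88/105).
Solving gives a_0 = 29/35, a_1 = -19/5, a_2 = 5/7, so
  g(x) = 5*x^2/7 - 19*x/5 + 29/35.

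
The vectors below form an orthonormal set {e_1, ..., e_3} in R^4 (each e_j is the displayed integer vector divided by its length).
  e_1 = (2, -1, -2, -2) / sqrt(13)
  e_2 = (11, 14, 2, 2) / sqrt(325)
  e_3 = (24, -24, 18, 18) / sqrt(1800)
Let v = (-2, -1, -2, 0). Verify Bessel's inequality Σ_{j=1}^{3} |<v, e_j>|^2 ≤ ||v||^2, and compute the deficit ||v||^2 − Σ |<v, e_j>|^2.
Σ |<v, e_j>|^2 = 7; ||v||^2 = 9; deficit = 2

Write each e_j = u_j / sqrt(<u_j, u_j>) where u_j is the displayed integer vector. Then <v, e_j> = <v, u_j> / sqrt(<u_j, u_j>), so |<v, e_j>|^2 = <v, u_j>^2 / <u_j, u_j>.
Coefficients: <v, e_1> = 1/sqrt(13), <v, e_2> = -40/sqrt(325), <v, e_3> = -60/sqrt(1800).
Square and sum: Σ |<v, e_j>|^2 = 7.
Compute ||v||^2 = v·v = 9.
Deficit = 9 − 7 = 2 ≥ 0, confirming Bessel's inequality. (The deficit equals ||v − Σ <v,e_j> e_j||^2, the squared distance from v to span{e_j}.)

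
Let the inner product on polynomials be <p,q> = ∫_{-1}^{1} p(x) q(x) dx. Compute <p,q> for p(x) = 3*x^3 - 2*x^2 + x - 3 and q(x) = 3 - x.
<p,q> = -358/15

Expand the product: p(x)·q(x) = -3*x^4 + 11*x^3 - 7*x^2 + 6*x - 9.
∫_{-1}^{1} of each monomial x^k gives [2/(k+1) if k even, 0 if k odd]. Integrating term-by-term (or equivalently evaluating the antiderivative F(x) = -3*x^5/5 + 11*x^4/4 - 7*x^3/3 + 3*x^2 - 9*x at the endpoints):
  F(1) − F(−1) = -371/60 − (1061/60) = -358/15.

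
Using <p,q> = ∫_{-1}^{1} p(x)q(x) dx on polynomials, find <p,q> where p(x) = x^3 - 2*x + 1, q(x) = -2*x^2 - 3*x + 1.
<p,q> = 52/15

Expand the product: p(x)·q(x) = -2*x^5 - 3*x^4 + 5*x^3 + 4*x^2 - 5*x + 1.
∫_{-1}^{1} of each monomial x^k gives [2/(k+1) if k even, 0 if k odd]. Integrating term-by-term (or equivalently evaluating the antiderivative F(x) = -x^6/3 - 3*x^5/5 + 5*x^4/4 + 4*x^3/3 - 5*x^2/2 + x at the endpoints):
  F(1) − F(−1) = 3/20 − (-199/60) = 52/15.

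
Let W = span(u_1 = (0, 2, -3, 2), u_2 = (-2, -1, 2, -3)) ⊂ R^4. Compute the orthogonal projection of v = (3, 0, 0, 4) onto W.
proj_W(v) = (194/55, -1/5, -32/55, 183/55)

Set up U = [u_1 | ... | u_2] ∈ R^(4×2). The projector onto W = col(U) is P = U (U^T U)^(-1) U^T.
Compute U^T U =
  [17, -14]
  [-14, 18],
and U^T v = (8, -18).
Solve U^T U · c = U^T v for the coefficients: c = (-54/55, -97/55). The projection is proj_W(v) = U c.
Check: (v - proj_W(v)) · u_1 = 0  (should be 0).
Check: (v - proj_W(v)) · u_2 = 0  (should be 0).
Result: proj_W(v) = (194/55, -1/5, -32/55, 183/55).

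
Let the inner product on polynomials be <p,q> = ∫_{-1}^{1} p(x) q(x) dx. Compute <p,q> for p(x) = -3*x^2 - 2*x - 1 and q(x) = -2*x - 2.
<p,q> = 32/3

Expand the product: p(x)·q(x) = 6*x^3 + 10*x^2 + 6*x + 2.
∫_{-1}^{1} of each monomial x^k gives [2/(k+1) if k even, 0 if k odd]. Integrating term-by-term (or equivalently evaluating the antiderivative F(x) = 3*x^4/2 + 10*x^3/3 + 3*x^2 + 2*x at the endpoints):
  F(1) − F(−1) = 59/6 − (-5/6) = 32/3.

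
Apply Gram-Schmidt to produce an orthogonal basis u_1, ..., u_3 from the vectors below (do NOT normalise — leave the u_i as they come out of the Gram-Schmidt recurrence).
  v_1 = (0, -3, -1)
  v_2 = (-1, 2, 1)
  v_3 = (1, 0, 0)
Orthogonal basis:
  u_1 = (0, -3, -1)
  u_2 = (-1, -1/10, 3/10)
  u_3 = (1/11, -1/11, 3/11)

Apply the Gram-Schmidt recurrence
  u_1 = v_1
  u_i = v_i − Σ_{j<i} ((v_i · u_j) / (u_j · u_j)) · u_j.

Step by step this gives:
  u_1 = (0, -3, -1)
  u_2 = (-1, -1/10, 3/10)
  u_3 = (1/11, -1/11, 3/11)

Orthogonality check:
  u_2 · u_1 = 0 (should be 0)
  u_3 · u_1 = 0 (should be 0)
  u_3 · u_2 = 0 (should be 0)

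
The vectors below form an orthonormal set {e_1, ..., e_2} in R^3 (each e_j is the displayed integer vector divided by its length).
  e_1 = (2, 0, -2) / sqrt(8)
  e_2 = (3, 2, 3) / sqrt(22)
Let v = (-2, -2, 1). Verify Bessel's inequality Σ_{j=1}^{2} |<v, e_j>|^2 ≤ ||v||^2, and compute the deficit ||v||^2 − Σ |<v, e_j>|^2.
Σ |<v, e_j>|^2 = 74/11; ||v||^2 = 9; deficit = 25/11

Write each e_j = u_j / sqrt(<u_j, u_j>) where u_j is the displayed integer vector. Then <v, e_j> = <v, u_j> / sqrt(<u_j, u_j>), so |<v, e_j>|^2 = <v, u_j>^2 / <u_j, u_j>.
Coefficients: <v, e_1> = -6/sqrt(8), <v, e_2> = -7/sqrt(22).
Square and sum: Σ |<v, e_j>|^2 = 74/11.
Compute ||v||^2 = v·v = 9.
Deficit = 9 − 74/11 = 25/11 ≥ 0, confirming Bessel's inequality. (The deficit equals ||v − Σ <v,e_j> e_j||^2, the squared distance from v to span{e_j}.)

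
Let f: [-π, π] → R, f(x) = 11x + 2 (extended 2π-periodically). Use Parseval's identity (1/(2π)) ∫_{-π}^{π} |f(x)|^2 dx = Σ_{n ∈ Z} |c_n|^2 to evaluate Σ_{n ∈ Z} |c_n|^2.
Σ |c_n|^2 = 121π^2/3 + 4

Expand and integrate term by term over [-π, π]:
  ∫ (11x)^2 dx = 121·(2π^3/3); ∫ 2·11·(2)·x dx = 0 (odd integrand); ∫ 2^2 dx = 4·2π.
So (1/(2π)) ∫_{-π}^{π} (11x + 2)^2 dx = 121π^2/3 + 4 = 121π^2/3 + 4.
Parseval ⇒ Σ |c_n|^2 = 121π^2/3 + 4.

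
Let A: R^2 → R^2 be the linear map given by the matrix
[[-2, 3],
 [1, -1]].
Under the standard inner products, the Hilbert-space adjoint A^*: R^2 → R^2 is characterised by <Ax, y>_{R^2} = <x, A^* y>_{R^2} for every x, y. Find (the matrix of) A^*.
A^* = A^T =
[[-2, 1],
 [3, -1]]

For real matrices with standard dot products, the defining identity <Ax, y> = <x, A^* y> gives (Ax)^T y = x^T (A^*) y, i.e. x^T A^T y = x^T (A^*) y. Since this holds for all x, y, we must have A^* = A^T. Therefore
A^* =
[[-2, 1],
 [3, -1]].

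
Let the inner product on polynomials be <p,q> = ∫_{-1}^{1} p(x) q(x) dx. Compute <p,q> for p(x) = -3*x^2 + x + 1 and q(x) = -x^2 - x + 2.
<p,q> = -2/15

Expand the product: p(x)·q(x) = 3*x^4 + 2*x^3 - 8*x^2 + x + 2.
∫_{-1}^{1} of each monomial x^k gives [2/(k+1) if k even, 0 if k odd]. Integrating term-by-term (or equivalently evaluating the antiderivative F(x) = 3*x^5/5 + x^4/2 - 8*x^3/3 + x^2/2 + 2*x at the endpoints):
  F(1) − F(−1) = 14/15 − (16/15) = -2/15.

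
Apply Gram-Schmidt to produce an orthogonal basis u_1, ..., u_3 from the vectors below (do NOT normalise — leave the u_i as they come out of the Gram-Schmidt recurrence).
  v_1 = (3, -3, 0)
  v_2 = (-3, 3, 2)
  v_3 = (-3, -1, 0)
Orthogonal basis:
  u_1 = (3, -3, 0)
  u_2 = (0, 0, 2)
  u_3 = (-2, -2, 0)

Apply the Gram-Schmidt recurrence
  u_1 = v_1
  u_i = v_i − Σ_{j<i} ((v_i · u_j) / (u_j · u_j)) · u_j.

Step by step this gives:
  u_1 = (3, -3, 0)
  u_2 = (0, 0, 2)
  u_3 = (-2, -2, 0)

Orthogonality check:
  u_2 · u_1 = 0 (should be 0)
  u_3 · u_1 = 0 (should be 0)
  u_3 · u_2 = 0 (should be 0)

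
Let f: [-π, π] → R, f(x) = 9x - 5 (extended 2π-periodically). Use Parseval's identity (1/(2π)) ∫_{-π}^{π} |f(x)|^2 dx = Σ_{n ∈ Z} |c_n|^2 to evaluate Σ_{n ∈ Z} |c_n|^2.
Σ |c_n|^2 = 27π^2 + 25

Expand and integrate term by term over [-π, π]:
  ∫ (9x)^2 dx = 81·(2π^3/3); ∫ 2·9·(-5)·x dx = 0 (odd integrand); ∫ (-5)^2 dx = 25·2π.
So (1/(2π)) ∫_{-π}^{π} (9x - 5)^2 dx = 81π^2/3 + 25 = 27π^2 + 25.
Parseval ⇒ Σ |c_n|^2 = 27π^2 + 25.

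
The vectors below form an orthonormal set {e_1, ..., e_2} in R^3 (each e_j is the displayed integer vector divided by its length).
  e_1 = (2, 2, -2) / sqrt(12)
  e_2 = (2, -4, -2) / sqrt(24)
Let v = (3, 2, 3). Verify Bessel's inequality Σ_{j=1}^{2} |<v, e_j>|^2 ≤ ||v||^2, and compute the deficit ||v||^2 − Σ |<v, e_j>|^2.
Σ |<v, e_j>|^2 = 4; ||v||^2 = 22; deficit = 18

Write each e_j = u_j / sqrt(<u_j, u_j>) where u_j is the displayed integer vector. Then <v, e_j> = <v, u_j> / sqrt(<u_j, u_j>), so |<v, e_j>|^2 = <v, u_j>^2 / <u_j, u_j>.
Coefficients: <v, e_1> = 4/sqrt(12), <v, e_2> = -8/sqrt(24).
Square and sum: Σ |<v, e_j>|^2 = 4.
Compute ||v||^2 = v·v = 22.
Deficit = 22 − 4 = 18 ≥ 0, confirming Bessel's inequality. (The deficit equals ||v − Σ <v,e_j> e_j||^2, the squared distance from v to span{e_j}.)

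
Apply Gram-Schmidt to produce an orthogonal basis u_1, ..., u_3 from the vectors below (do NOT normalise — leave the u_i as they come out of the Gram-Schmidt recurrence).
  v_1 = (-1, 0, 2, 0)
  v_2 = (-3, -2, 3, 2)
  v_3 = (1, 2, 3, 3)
Orthogonal basis:
  u_1 = (-1, 0, 2, 0)
  u_2 = (-6/5, -2, -3/5, 2)
  u_3 = (92/49, 88/49, 46/49, 157/49)

Apply the Gram-Schmidt recurrence
  u_1 = v_1
  u_i = v_i − Σ_{j<i} ((v_i · u_j) / (u_j · u_j)) · u_j.

Step by step this gives:
  u_1 = (-1, 0, 2, 0)
  u_2 = (-6/5, -2, -3/5, 2)
  u_3 = (92/49, 88/49, 46/49, 157/49)

Orthogonality check:
  u_2 · u_1 = 0 (should be 0)
  u_3 · u_1 = 0 (should be 0)
  u_3 · u_2 = 0 (should be 0)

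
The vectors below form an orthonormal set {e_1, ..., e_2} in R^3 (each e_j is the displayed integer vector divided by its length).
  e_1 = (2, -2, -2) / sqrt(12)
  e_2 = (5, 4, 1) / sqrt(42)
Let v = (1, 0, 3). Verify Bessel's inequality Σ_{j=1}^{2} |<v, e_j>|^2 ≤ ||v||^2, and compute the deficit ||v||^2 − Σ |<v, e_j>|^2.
Σ |<v, e_j>|^2 = 20/7; ||v||^2 = 10; deficit = 50/7

Write each e_j = u_j / sqrt(<u_j, u_j>) where u_j is the displayed integer vector. Then <v, e_j> = <v, u_j> / sqrt(<u_j, u_j>), so |<v, e_j>|^2 = <v, u_j>^2 / <u_j, u_j>.
Coefficients: <v, e_1> = -4/sqrt(12), <v, e_2> = 8/sqrt(42).
Square and sum: Σ |<v, e_j>|^2 = 20/7.
Compute ||v||^2 = v·v = 10.
Deficit = 10 − 20/7 = 50/7 ≥ 0, confirming Bessel's inequality. (The deficit equals ||v − Σ <v,e_j> e_j||^2, the squared distance from v to span{e_j}.)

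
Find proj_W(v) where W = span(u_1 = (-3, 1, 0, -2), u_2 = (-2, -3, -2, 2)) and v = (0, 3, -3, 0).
proj_W(v) = (-102/293, 177/293, 78/293, -198/293)

Set up U = [u_1 | ... | u_2] ∈ R^(4×2). The projector onto W = col(U) is P = U (U^T U)^(-1) U^T.
Compute U^T U =
  [14, -1]
  [-1, 21],
and U^T v = (3, -3).
Solve U^T U · c = U^T v for the coefficients: c = (60/293, -39/293). The projection is proj_W(v) = U c.
Check: (v - proj_W(v)) · u_1 = 0  (should be 0).
Check: (v - proj_W(v)) · u_2 = 0  (should be 0).
Result: proj_W(v) = (-102/293, 177/293, 78/293, -198/293).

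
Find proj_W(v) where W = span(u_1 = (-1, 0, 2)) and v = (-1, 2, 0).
proj_W(v) = (-1/5, 0, 2/5)

Set up U = [u_1 | ... | u_1] ∈ R^(3×1). The projector onto W = col(U) is P = U (U^T U)^(-1) U^T.
Compute U^T U =
  [5],
and U^T v = (1).
Solve U^T U · c = U^T v for the coefficients: c = (1/5). The projection is proj_W(v) = U c.
Check: (v - proj_W(v)) · u_1 = 0  (should be 0).
Result: proj_W(v) = (-1/5, 0, 2/5).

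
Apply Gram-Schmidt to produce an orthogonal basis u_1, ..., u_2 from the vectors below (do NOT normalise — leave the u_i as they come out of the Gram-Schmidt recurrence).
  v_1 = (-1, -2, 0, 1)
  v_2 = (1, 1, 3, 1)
Orthogonal basis:
  u_1 = (-1, -2, 0, 1)
  u_2 = (2/3, 1/3, 3, 4/3)

Apply the Gram-Schmidt recurrence
  u_1 = v_1
  u_i = v_i − Σ_{j<i} ((v_i · u_j) / (u_j · u_j)) · u_j.

Step by step this gives:
  u_1 = (-1, -2, 0, 1)
  u_2 = (2/3, 1/3, 3, 4/3)

Orthogonality check:
  u_2 · u_1 = 0 (should be 0)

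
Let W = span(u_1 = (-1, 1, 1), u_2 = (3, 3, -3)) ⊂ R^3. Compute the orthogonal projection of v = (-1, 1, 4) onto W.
proj_W(v) = (-5/2, 1, 5/2)

Set up U = [u_1 | ... | u_2] ∈ R^(3×2). The projector onto W = col(U) is P = U (U^T U)^(-1) U^T.
Compute U^T U =
  [3, -3]
  [-3, 27],
and U^T v = (6, -12).
Solve U^T U · c = U^T v for the coefficients: c = (7/4, -1/4). The projection is proj_W(v) = U c.
Check: (v - proj_W(v)) · u_1 = 0  (should be 0).
Check: (v - proj_W(v)) · u_2 = 0  (should be 0).
Result: proj_W(v) = (-5/2, 1, 5/2).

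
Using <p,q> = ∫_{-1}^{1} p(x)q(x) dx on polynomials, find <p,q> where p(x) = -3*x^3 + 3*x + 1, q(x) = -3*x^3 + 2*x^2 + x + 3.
<p,q> = 746/105

Expand the product: p(x)·q(x) = 9*x^6 - 6*x^5 - 12*x^4 - 6*x^3 + 5*x^2 + 10*x + 3.
∫_{-1}^{1} of each monomial x^k gives [2/(k+1) if k even, 0 if k odd]. Integrating term-by-term (or equivalently evaluating the antiderivative F(x) = 9*x^7/7 - x^6 - 12*x^5/5 - 3*x^4/2 + 5*x^3/3 + 5*x^2 + 3*x at the endpoints):
  F(1) − F(−1) = 1271/210 − (-221/210) = 746/105.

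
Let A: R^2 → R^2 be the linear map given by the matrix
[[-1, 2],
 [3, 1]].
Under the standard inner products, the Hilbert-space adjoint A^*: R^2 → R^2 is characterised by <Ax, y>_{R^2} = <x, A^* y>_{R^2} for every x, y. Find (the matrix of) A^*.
A^* = A^T =
[[-1, 3],
 [2, 1]]

For real matrices with standard dot products, the defining identity <Ax, y> = <x, A^* y> gives (Ax)^T y = x^T (A^*) y, i.e. x^T A^T y = x^T (A^*) y. Since this holds for all x, y, we must have A^* = A^T. Therefore
A^* =
[[-1, 3],
 [2, 1]].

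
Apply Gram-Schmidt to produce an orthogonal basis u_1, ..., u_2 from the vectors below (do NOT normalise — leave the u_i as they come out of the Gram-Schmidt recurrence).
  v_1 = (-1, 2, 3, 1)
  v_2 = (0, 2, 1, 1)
Orthogonal basis:
  u_1 = (-1, 2, 3, 1)
  u_2 = (8/15, 14/15, -3/5, 7/15)

Apply the Gram-Schmidt recurrence
  u_1 = v_1
  u_i = v_i − Σ_{j<i} ((v_i · u_j) / (u_j · u_j)) · u_j.

Step by step this gives:
  u_1 = (-1, 2, 3, 1)
  u_2 = (8/15, 14/15, -3/5, 7/15)

Orthogonality check:
  u_2 · u_1 = 0 (should be 0)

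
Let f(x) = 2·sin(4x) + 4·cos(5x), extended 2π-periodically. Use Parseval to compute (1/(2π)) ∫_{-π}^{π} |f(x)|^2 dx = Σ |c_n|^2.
Σ |c_n|^2 = 10

Expand |f|^2 and use orthogonality of {sin(nx), cos(mx)} on [-π, π]:
  ∫_{-π}^{π} sin(nx)^2 dx = π, ∫ cos(mx)^2 dx = π, and cross terms integrate to 0.
So ∫_{-π}^{π} f(x)^2 dx = 2^2 · π + 4^2 · π = (4 + 16)π.
Divide by 2π: (4 + 16)/2 = 10.
By Parseval, this equals Σ |c_n|^2.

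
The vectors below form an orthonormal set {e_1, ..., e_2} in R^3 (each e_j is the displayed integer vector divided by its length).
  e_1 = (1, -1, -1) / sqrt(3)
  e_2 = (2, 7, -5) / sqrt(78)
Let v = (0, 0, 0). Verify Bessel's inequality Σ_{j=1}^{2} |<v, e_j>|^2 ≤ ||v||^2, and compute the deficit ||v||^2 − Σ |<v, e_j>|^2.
Σ |<v, e_j>|^2 = 0; ||v||^2 = 0; deficit = 0

Write each e_j = u_j / sqrt(<u_j, u_j>) where u_j is the displayed integer vector. Then <v, e_j> = <v, u_j> / sqrt(<u_j, u_j>), so |<v, e_j>|^2 = <v, u_j>^2 / <u_j, u_j>.
Coefficients: <v, e_1> = 0/sqrt(3), <v, e_2> = 0/sqrt(78).
Square and sum: Σ |<v, e_j>|^2 = 0.
Compute ||v||^2 = v·v = 0.
Deficit = 0 − 0 = 0 ≥ 0, confirming Bessel's inequality. (The deficit equals ||v − Σ <v,e_j> e_j||^2, the squared distance from v to span{e_j}.)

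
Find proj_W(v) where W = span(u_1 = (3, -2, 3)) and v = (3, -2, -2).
proj_W(v) = (21/22, -7/11, 21/22)

Set up U = [u_1 | ... | u_1] ∈ R^(3×1). The projector onto W = col(U) is P = U (U^T U)^(-1) U^T.
Compute U^T U =
  [22],
and U^T v = (7).
Solve U^T U · c = U^T v for the coefficients: c = (7/22). The projection is proj_W(v) = U c.
Check: (v - proj_W(v)) · u_1 = 0  (should be 0).
Result: proj_W(v) = (21/22, -7/11, 21/22).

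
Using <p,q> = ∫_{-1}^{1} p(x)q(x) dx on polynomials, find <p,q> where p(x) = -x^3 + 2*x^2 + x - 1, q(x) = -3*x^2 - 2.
<p,q> = 14/15

Expand the product: p(x)·q(x) = 3*x^5 - 6*x^4 - x^3 - x^2 - 2*x + 2.
∫_{-1}^{1} of each monomial x^k gives [2/(k+1) if k even, 0 if k odd]. Integrating term-by-term (or equivalently evaluating the antiderivative F(x) = x^6/2 - 6*x^5/5 - x^4/4 - x^3/3 - x^2 + 2*x at the endpoints):
  F(1) − F(−1) = -17/60 − (-73/60) = 14/15.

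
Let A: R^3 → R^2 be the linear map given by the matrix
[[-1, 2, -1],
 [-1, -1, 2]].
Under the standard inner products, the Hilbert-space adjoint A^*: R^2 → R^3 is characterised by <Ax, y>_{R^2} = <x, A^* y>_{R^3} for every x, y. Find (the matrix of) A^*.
A^* = A^T =
[[-1, -1],
 [2, -1],
 [-1, 2]]

For real matrices with standard dot products, the defining identity <Ax, y> = <x, A^* y> gives (Ax)^T y = x^T (A^*) y, i.e. x^T A^T y = x^T (A^*) y. Since this holds for all x, y, we must have A^* = A^T. Therefore
A^* =
[[-1, -1],
 [2, -1],
 [-1, 2]].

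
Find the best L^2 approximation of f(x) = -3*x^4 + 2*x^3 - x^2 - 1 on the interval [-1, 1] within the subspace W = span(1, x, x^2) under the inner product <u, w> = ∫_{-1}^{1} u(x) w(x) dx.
g(x) = -25*x^2/7 + 6*x/5 - 26/35

The best approximation g ∈ W is the orthogonal projection of f onto W. Writing g = a_0 + a_1 x + a_2 x^2, the coefficients solve the normal equations G · a = b where
  G_{ij} = <φ_i, φ_j> and b_i = <f, φ_i>, with φ_0 = 1, φ_1 = x, φ_2 = x^2.
G =
  [2, 0, 2/3]
  [0, 2/3, 0]
  [2/3, 0, 2/5],
b = (-58/15, 4/5, -202/105).
Solving gives a_0 = -26/35, a_1 = 6/5, a_2 = -25/7, so
  g(x) = -25*x^2/7 + 6*x/5 - 26/35.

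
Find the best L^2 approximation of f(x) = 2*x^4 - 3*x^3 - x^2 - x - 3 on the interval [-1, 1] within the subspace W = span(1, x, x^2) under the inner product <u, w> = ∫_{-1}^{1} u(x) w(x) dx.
g(x) = 5*x^2/7 - 14*x/5 - 111/35

The best approximation g ∈ W is the orthogonal projection of f onto W. Writing g = a_0 + a_1 x + a_2 x^2, the coefficients solve the normal equations G · a = b where
  G_{ij} = <φ_i, φ_j> and b_i = <f, φ_i>, with φ_0 = 1, φ_1 = x, φ_2 = x^2.
G =
  [2, 0, 2/3]
  [0, 2/3, 0]
  [2/3, 0, 2/5],
b = (-88/15, -28/15, -64/35).
Solving gives a_0 = -111/35, a_1 = -14/5, a_2 = 5/7, so
  g(x) = 5*x^2/7 - 14*x/5 - 111/35.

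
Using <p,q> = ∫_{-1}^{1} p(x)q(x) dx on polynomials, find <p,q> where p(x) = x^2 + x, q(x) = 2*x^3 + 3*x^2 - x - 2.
<p,q> = 0

Expand the product: p(x)·q(x) = 2*x^5 + 5*x^4 + 2*x^3 - 3*x^2 - 2*x.
∫_{-1}^{1} of each monomial x^k gives [2/(k+1) if k even, 0 if k odd]. Integrating term-by-term (or equivalently evaluating the antiderivative F(x) = x^6/3 + x^5 + x^4/2 - x^3 - x^2 at the endpoints):
  F(1) − F(−1) = -1/6 − (-1/6) = 0.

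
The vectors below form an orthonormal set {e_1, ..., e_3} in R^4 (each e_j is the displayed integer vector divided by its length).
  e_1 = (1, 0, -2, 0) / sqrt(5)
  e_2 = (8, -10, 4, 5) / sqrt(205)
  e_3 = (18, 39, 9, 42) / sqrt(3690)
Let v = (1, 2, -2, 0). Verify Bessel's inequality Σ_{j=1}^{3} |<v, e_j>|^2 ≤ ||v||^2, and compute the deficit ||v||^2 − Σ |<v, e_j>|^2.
Σ |<v, e_j>|^2 = 43/5; ||v||^2 = 9; deficit = 2/5

Write each e_j = u_j / sqrt(<u_j, u_j>) where u_j is the displayed integer vector. Then <v, e_j> = <v, u_j> / sqrt(<u_j, u_j>), so |<v, e_j>|^2 = <v, u_j>^2 / <u_j, u_j>.
Coefficients: <v, e_1> = 5/sqrt(5), <v, e_2> = -20/sqrt(205), <v, e_3> = 78/sqrt(3690).
Square and sum: Σ |<v, e_j>|^2 = 43/5.
Compute ||v||^2 = v·v = 9.
Deficit = 9 − 43/5 = 2/5 ≥ 0, confirming Bessel's inequality. (The deficit equals ||v − Σ <v,e_j> e_j||^2, the squared distance from v to span{e_j}.)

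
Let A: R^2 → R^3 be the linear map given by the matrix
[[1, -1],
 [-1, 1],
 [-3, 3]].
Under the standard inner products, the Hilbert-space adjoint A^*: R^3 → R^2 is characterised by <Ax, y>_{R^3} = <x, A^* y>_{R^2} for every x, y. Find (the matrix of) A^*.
A^* = A^T =
[[1, -1, -3],
 [-1, 1, 3]]

For real matrices with standard dot products, the defining identity <Ax, y> = <x, A^* y> gives (Ax)^T y = x^T (A^*) y, i.e. x^T A^T y = x^T (A^*) y. Since this holds for all x, y, we must have A^* = A^T. Therefore
A^* =
[[1, -1, -3],
 [-1, 1, 3]].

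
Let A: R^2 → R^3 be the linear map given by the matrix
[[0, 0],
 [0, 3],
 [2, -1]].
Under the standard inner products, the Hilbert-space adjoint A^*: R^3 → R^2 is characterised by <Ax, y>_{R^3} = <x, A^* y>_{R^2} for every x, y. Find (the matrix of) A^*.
A^* = A^T =
[[0, 0, 2],
 [0, 3, -1]]

For real matrices with standard dot products, the defining identity <Ax, y> = <x, A^* y> gives (Ax)^T y = x^T (A^*) y, i.e. x^T A^T y = x^T (A^*) y. Since this holds for all x, y, we must have A^* = A^T. Therefore
A^* =
[[0, 0, 2],
 [0, 3, -1]].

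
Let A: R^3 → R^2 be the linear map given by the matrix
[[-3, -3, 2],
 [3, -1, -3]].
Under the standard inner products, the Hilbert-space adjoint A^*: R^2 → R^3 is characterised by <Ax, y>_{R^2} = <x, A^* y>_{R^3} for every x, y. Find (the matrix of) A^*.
A^* = A^T =
[[-3, 3],
 [-3, -1],
 [2, -3]]

For real matrices with standard dot products, the defining identity <Ax, y> = <x, A^* y> gives (Ax)^T y = x^T (A^*) y, i.e. x^T A^T y = x^T (A^*) y. Since this holds for all x, y, we must have A^* = A^T. Therefore
A^* =
[[-3, 3],
 [-3, -1],
 [2, -3]].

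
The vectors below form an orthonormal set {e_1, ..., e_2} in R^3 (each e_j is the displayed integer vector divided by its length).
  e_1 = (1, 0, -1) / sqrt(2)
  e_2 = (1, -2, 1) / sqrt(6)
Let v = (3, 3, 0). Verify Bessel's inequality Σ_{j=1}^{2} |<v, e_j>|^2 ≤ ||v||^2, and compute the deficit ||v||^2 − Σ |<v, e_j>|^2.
Σ |<v, e_j>|^2 = 6; ||v||^2 = 18; deficit = 12

Write each e_j = u_j / sqrt(<u_j, u_j>) where u_j is the displayed integer vector. Then <v, e_j> = <v, u_j> / sqrt(<u_j, u_j>), so |<v, e_j>|^2 = <v, u_j>^2 / <u_j, u_j>.
Coefficients: <v, e_1> = 3/sqrt(2), <v, e_2> = -3/sqrt(6).
Square and sum: Σ |<v, e_j>|^2 = 6.
Compute ||v||^2 = v·v = 18.
Deficit = 18 − 6 = 12 ≥ 0, confirming Bessel's inequality. (The deficit equals ||v − Σ <v,e_j> e_j||^2, the squared distance from v to span{e_j}.)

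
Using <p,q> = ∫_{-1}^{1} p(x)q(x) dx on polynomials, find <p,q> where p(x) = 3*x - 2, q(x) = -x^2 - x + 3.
<p,q> = -38/3

Expand the product: p(x)·q(x) = -3*x^3 - x^2 + 11*x - 6.
∫_{-1}^{1} of each monomial x^k gives [2/(k+1) if k even, 0 if k odd]. Integrating term-by-term (or equivalently evaluating the antiderivative F(x) = -3*x^4/4 - x^3/3 + 11*x^2/2 - 6*x at the endpoints):
  F(1) − F(−1) = -19/12 − (133/12) = -38/3.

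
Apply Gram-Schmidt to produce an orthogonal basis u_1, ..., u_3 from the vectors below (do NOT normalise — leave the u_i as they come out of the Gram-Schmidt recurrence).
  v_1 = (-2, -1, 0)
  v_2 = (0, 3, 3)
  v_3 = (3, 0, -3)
Orthogonal basis:
  u_1 = (-2, -1, 0)
  u_2 = (-6/5, 12/5, 3)
  u_3 = (-1/3, 2/3, -2/3)

Apply the Gram-Schmidt recurrence
  u_1 = v_1
  u_i = v_i − Σ_{j<i} ((v_i · u_j) / (u_j · u_j)) · u_j.

Step by step this gives:
  u_1 = (-2, -1, 0)
  u_2 = (-6/5, 12/5, 3)
  u_3 = (-1/3, 2/3, -2/3)

Orthogonality check:
  u_2 · u_1 = 0 (should be 0)
  u_3 · u_1 = 0 (should be 0)
  u_3 · u_2 = 0 (should be 0)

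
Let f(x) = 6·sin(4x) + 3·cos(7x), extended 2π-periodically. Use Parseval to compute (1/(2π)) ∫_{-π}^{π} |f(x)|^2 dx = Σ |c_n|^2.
Σ |c_n|^2 = 45/2

Expand |f|^2 and use orthogonality of {sin(nx), cos(mx)} on [-π, π]:
  ∫_{-π}^{π} sin(nx)^2 dx = π, ∫ cos(mx)^2 dx = π, and cross terms integrate to 0.
So ∫_{-π}^{π} f(x)^2 dx = 6^2 · π + 3^2 · π = (36 + 9)π.
Divide by 2π: (36 + 9)/2 = 45/2.
By Parseval, this equals Σ |c_n|^2.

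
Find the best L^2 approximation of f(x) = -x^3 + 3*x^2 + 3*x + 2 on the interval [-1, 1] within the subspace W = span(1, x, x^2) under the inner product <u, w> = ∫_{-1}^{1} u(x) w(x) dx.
g(x) = 3*x^2 + 12*x/5 + 2

The best approximation g ∈ W is the orthogonal projection of f onto W. Writing g = a_0 + a_1 x + a_2 x^2, the coefficients solve the normal equations G · a = b where
  G_{ij} = <φ_i, φ_j> and b_i = <f, φ_i>, with φ_0 = 1, φ_1 = x, φ_2 = x^2.
G =
  [2, 0, 2/3]
  [0, 2/3, 0]
  [2/3, 0, 2/5],
b = (6, 8/5, 38/15).
Solving gives a_0 = 2, a_1 = 12/5, a_2 = 3, so
  g(x) = 3*x^2 + 12*x/5 + 2.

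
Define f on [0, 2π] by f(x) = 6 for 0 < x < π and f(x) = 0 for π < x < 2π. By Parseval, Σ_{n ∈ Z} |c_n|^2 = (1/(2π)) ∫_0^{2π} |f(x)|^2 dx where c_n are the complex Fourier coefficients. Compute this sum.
Σ |c_n|^2 = 18

Parseval equates the L^2 energy of f (normalised by 1/(2π)) with the ℓ^2 sum of its Fourier coefficients: (1/(2π)) ∫_0^{2π} |f|^2 = Σ |c_n|^2.
Compute the left side: (1/(2π)) [∫_0^π 6^2 dx + ∫_π^{2π} 0^2 dx] = (1/(2π)) · (36π + 0π) = (36 + 0)/2 = 18.
So Σ_{n ∈ Z} |c_n|^2 = 18.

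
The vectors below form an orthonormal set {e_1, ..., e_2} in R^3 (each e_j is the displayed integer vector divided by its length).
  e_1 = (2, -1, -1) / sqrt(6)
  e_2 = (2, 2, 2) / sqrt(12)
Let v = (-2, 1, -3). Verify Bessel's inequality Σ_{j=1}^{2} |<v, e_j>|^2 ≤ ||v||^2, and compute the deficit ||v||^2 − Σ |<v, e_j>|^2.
Σ |<v, e_j>|^2 = 6; ||v||^2 = 14; deficit = 8

Write each e_j = u_j / sqrt(<u_j, u_j>) where u_j is the displayed integer vector. Then <v, e_j> = <v, u_j> / sqrt(<u_j, u_j>), so |<v, e_j>|^2 = <v, u_j>^2 / <u_j, u_j>.
Coefficients: <v, e_1> = -2/sqrt(6), <v, e_2> = -8/sqrt(12).
Square and sum: Σ |<v, e_j>|^2 = 6.
Compute ||v||^2 = v·v = 14.
Deficit = 14 − 6 = 8 ≥ 0, confirming Bessel's inequality. (The deficit equals ||v − Σ <v,e_j> e_j||^2, the squared distance from v to span{e_j}.)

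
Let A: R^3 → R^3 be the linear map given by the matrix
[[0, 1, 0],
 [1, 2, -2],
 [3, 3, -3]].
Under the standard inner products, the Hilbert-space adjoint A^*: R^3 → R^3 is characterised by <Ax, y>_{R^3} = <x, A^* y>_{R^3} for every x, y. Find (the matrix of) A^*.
A^* = A^T =
[[0, 1, 3],
 [1, 2, 3],
 [0, -2, -3]]

For real matrices with standard dot products, the defining identity <Ax, y> = <x, A^* y> gives (Ax)^T y = x^T (A^*) y, i.e. x^T A^T y = x^T (A^*) y. Since this holds for all x, y, we must have A^* = A^T. Therefore
A^* =
[[0, 1, 3],
 [1, 2, 3],
 [0, -2, -3]].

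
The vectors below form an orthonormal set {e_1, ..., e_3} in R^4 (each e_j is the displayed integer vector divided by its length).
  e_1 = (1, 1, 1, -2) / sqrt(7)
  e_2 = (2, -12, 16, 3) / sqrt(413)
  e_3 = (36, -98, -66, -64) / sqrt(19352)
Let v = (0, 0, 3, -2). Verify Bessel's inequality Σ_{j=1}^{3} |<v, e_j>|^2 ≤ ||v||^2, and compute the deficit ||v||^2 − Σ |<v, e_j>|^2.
Σ |<v, e_j>|^2 = 945/82; ||v||^2 = 13; deficit = 121/82

Write each e_j = u_j / sqrt(<u_j, u_j>) where u_j is the displayed integer vector. Then <v, e_j> = <v, u_j> / sqrt(<u_j, u_j>), so |<v, e_j>|^2 = <v, u_j>^2 / <u_j, u_j>.
Coefficients: <v, e_1> = 7/sqrt(7), <v, e_2> = 42/sqrt(413), <v, e_3> = -70/sqrt(19352).
Square and sum: Σ |<v, e_j>|^2 = 945/82.
Compute ||v||^2 = v·v = 13.
Deficit = 13 − 945/82 = 121/82 ≥ 0, confirming Bessel's inequality. (The deficit equals ||v − Σ <v,e_j> e_j||^2, the squared distance from v to span{e_j}.)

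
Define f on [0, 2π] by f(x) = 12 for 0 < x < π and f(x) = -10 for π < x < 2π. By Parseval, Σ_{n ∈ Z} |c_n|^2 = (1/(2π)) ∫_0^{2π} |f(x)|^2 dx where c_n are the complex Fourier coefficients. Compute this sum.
Σ |c_n|^2 = 122

Parseval equates the L^2 energy of f (normalised by 1/(2π)) with the ℓ^2 sum of its Fourier coefficients: (1/(2π)) ∫_0^{2π} |f|^2 = Σ |c_n|^2.
Compute the left side: (1/(2π)) [∫_0^π 12^2 dx + ∫_π^{2π} (-10)^2 dx] = (1/(2π)) · (144π + 100π) = (144 + 100)/2 = 122.
So Σ_{n ∈ Z} |c_n|^2 = 122.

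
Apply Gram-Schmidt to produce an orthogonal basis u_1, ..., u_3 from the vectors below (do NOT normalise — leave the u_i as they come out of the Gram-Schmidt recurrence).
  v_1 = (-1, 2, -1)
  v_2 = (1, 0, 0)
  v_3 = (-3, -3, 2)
Orthogonal basis:
  u_1 = (-1, 2, -1)
  u_2 = (5/6, 1/3, -1/6)
  u_3 = (0, 1/5, 2/5)

Apply the Gram-Schmidt recurrence
  u_1 = v_1
  u_i = v_i − Σ_{j<i} ((v_i · u_j) / (u_j · u_j)) · u_j.

Step by step this gives:
  u_1 = (-1, 2, -1)
  u_2 = (5/6, 1/3, -1/6)
  u_3 = (0, 1/5, 2/5)

Orthogonality check:
  u_2 · u_1 = 0 (should be 0)
  u_3 · u_1 = 0 (should be 0)
  u_3 · u_2 = 0 (should be 0)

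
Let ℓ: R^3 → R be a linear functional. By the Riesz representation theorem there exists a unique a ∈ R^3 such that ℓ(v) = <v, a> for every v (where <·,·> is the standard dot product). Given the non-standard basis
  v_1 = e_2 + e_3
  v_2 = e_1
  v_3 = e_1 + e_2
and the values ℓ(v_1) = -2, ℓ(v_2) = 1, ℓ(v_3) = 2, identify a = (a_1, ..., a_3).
a = (1, 1, -3)

Write a = (a_1, ..., a_3) in the standard basis. For each basis vector v_i, ℓ(v_i) = <v_i, a> is a linear equation in the a_j's. Collect the n equations into a matrix system V a = ℓ, where row i of V is v_i (expressed in the standard basis). Since V is invertible (lower-triangular with 1s on the diagonal, up to permutation), solve by back-substitution:
  V =
[[0, 1, 1],
 [1, 0, 0],
 [1, 1, 0]]
  V a = (-2, 1, 2)
Solving gives a = (1, 1, -3).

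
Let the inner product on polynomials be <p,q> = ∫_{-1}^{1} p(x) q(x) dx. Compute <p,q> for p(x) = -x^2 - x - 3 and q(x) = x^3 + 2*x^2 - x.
<p,q> = -68/15

Expand the product: p(x)·q(x) = -x^5 - 3*x^4 - 4*x^3 - 5*x^2 + 3*x.
∫_{-1}^{1} of each monomial x^k gives [2/(k+1) if k even, 0 if k odd]. Integrating term-by-term (or equivalently evaluating the antiderivative F(x) = -x^6/6 - 3*x^5/5 - x^4 - 5*x^3/3 + 3*x^2/2 at the endpoints):
  F(1) − F(−1) = -29/15 − (13/5) = -68/15.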